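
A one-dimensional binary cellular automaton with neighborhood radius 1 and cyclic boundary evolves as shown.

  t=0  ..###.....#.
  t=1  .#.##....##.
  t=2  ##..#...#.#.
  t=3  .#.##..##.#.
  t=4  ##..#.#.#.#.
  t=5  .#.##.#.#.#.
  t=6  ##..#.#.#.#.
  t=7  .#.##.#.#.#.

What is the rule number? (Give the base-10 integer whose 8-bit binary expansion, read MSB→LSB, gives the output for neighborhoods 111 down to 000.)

  [7] ### => #  t=0,i=3
  [6] ##. => #  t=0,i=4
  [5] #.# => .  t=1,i=2
  [4] #.. => .  t=0,i=5
  [3] .## => .  t=0,i=2
  [2] .#. => #  t=0,i=10
  [1] ..# => #  t=0,i=1
  [0] ... => .  t=0,i=0
  bits 11000110 = 198

198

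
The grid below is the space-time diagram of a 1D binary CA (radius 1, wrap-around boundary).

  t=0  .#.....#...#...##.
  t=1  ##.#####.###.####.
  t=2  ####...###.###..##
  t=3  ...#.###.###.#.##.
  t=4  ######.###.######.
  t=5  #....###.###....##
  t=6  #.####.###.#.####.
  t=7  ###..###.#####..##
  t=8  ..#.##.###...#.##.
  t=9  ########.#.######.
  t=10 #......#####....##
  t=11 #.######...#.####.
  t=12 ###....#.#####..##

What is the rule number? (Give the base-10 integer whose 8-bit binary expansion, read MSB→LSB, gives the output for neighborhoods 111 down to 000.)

111

  [7] ### => .  t=1,i=4
  [6] ##. => #  t=0,i=16
  [5] #.# => #  t=1,i=2
  [4] #.. => .  t=0,i=2
  [3] .## => #  t=0,i=15
  [2] .#. => #  t=0,i=1
  [1] ..# => #  t=0,i=0
  [0] ... => #  t=0,i=3
  bits 01101111 = 111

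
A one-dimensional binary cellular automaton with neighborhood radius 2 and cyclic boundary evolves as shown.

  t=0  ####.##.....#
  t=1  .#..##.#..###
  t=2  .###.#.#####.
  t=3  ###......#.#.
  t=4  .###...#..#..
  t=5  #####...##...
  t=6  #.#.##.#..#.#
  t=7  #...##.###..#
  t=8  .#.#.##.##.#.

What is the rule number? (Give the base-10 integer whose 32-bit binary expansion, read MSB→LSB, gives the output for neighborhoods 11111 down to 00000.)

2572969610

  ##### -> #   bit 31 = 1  t=0,i=1
  ####. -> .   bit 30 = 0  t=0,i=2
  ###.# -> .   bit 29 = 0  t=0,i=3
  ###.. -> #   bit 28 = 1  t=2,i=11
  ##.## -> #   bit 27 = 1  t=0,i=4
  ##.#. -> .   bit 26 = 0  t=1,i=0
  ##..# -> .   bit 25 = 0  t=2,i=12
  ##... -> #   bit 24 = 1  t=0,i=7
  #.### -> .   bit 23 = 0  t=2,i=7
  #.##. -> #   bit 22 = 1  t=0,i=5
  #.#.# -> .   bit 21 = 0  t=2,i=5
  #.#.. -> #   bit 20 = 1  t=1,i=1
  #..## -> #   bit 19 = 1  t=1,i=3
  #..#. -> #   bit 18 = 1  t=4,i=9
  #...# -> .   bit 17 = 0  t=4,i=5
  #.... -> .   bit 16 = 0  t=0,i=8
  .#### -> .   bit 15 = 0  t=0,i=0
  .###. -> #   bit 14 = 1  t=1,i=11
  .##.# -> #   bit 13 = 1  t=1,i=5
  .##.. -> .   bit 12 = 0  t=0,i=6
  .#.## -> .   bit 11 = 0  t=2,i=6
  .#.#. -> #   bit 10 = 1  t=3,i=10
  .#..# -> #   bit 9 = 1  t=1,i=2
  .#... -> .   bit 8 = 0  t=4,i=11
  ..### -> #   bit 7 = 1  t=0,i=12
  ..##. -> .   bit 6 = 0  t=1,i=4
  ..#.# -> .   bit 5 = 0  t=3,i=9
  ..#.. -> .   bit 4 = 0  t=4,i=7
  ...## -> #   bit 3 = 1  t=0,i=11
  ...#. -> .   bit 2 = 0  t=3,i=8
  ....# -> #   bit 1 = 1  t=0,i=10
  ..... -> .   bit 0 = 0  t=0,i=9
  bits 10011001010111000110011010001010 = 2572969610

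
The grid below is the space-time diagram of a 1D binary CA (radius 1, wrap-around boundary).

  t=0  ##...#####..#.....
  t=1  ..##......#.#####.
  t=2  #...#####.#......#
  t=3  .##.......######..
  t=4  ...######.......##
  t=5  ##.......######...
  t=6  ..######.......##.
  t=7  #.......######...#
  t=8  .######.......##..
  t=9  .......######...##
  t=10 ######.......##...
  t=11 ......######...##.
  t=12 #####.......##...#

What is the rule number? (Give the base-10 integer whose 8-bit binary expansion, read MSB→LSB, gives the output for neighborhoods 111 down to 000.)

21

  ###|.  b7=0 t=0,i=6
  ##.|.  b6=0 t=0,i=1
  #.#|.  b5=0 t=1,i=11
  #..|#  b4=1 t=0,i=2
  .##|.  b3=0 t=0,i=0
  .#.|#  b2=1 t=0,i=12
  ..#|.  b1=0 t=0,i=4
  ...|#  b0=1 t=0,i=3
  bits 00010101 = 21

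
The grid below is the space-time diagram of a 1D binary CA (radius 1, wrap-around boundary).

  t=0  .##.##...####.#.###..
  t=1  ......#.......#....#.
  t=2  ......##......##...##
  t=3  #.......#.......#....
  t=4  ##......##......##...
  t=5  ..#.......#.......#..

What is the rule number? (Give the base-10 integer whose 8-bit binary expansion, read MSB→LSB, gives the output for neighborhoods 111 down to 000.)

  ###|.  b7=0 t=0,i=10
  ##.|.  b6=0 t=0,i=2
  #.#|.  b5=0 t=0,i=3
  #..|#  b4=1 t=0,i=6
  .##|.  b3=0 t=0,i=1
  .#.|#  b2=1 t=0,i=14
  ..#|.  b1=0 t=0,i=0
  ...|.  b0=0 t=0,i=7
  bits 00010100 = 20

20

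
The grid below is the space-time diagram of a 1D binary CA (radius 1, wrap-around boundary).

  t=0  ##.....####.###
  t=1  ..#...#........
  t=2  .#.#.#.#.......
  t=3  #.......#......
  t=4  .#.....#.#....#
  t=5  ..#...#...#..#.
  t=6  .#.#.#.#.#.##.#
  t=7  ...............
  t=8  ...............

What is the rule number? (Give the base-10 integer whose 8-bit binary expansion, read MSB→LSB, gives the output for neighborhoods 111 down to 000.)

18

  [7] ### => .  t=0,i=0
  [6] ##. => .  t=0,i=1
  [5] #.# => .  t=0,i=11
  [4] #.. => #  t=0,i=2
  [3] .## => .  t=0,i=7
  [2] .#. => .  t=1,i=2
  [1] ..# => #  t=0,i=6
  [0] ... => .  t=0,i=3
  bits 00010010 = 18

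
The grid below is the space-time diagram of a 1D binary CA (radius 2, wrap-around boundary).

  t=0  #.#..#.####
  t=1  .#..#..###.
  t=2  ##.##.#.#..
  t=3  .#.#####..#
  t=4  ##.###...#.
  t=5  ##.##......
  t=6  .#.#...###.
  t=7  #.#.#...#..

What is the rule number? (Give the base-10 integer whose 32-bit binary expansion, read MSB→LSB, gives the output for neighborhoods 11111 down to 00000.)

  [31] ##### => #  t=0,i=9
  [30] ####. => .  t=0,i=10
  [29] ###.# => .  t=0,i=0
  [28] ###.. => .  t=1,i=9
  [27] ##.## => .  t=2,i=2
  [26] ##.#. => #  t=0,i=1
  [25] ##..# => .  t=1,i=10
  [24] ##... => .  t=4,i=6
  [23] #.### => #  t=0,i=7
  [22] #.##. => #  t=2,i=3
  [21] #.#.# => #  t=2,i=6
  [20] #.#.. => .  t=0,i=2
  [19] #..## => #  t=1,i=6
  [18] #..#. => #  t=0,i=4
  [17] #...# => .  t=4,i=7
  [16] #.... => .  t=5,i=6
  [15] .#### => #  t=0,i=8
  [14] .###. => #  t=1,i=8
  [13] .##.# => #  t=2,i=1
  [12] .##.. => .  t=5,i=4
  [11] .#.## => .  t=0,i=6
  [10] .#.#. => #  t=2,i=7
  [9] .#..# => .  t=0,i=3
  [8] .#... => #  t=6,i=4
  [7] ..### => .  t=1,i=7
  [6] ..##. => .  t=2,i=0
  [5] ..#.# => .  t=0,i=5
  [4] ..#.. => #  t=1,i=1
  [3] ...## => .  t=5,i=10
  [2] ...#. => .  t=4,i=8
  [1] ....# => #  t=5,i=9
  [0] ..... => #  t=5,i=7
  bits 10000100111011001110010100010011 = 2230117651

2230117651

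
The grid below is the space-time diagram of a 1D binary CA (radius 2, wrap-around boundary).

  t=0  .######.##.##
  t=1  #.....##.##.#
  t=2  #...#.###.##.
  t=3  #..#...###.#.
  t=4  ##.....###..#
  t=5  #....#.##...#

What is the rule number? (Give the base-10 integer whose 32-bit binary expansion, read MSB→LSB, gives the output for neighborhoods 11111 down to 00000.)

672167622

  #####|.  b31=0 t=0,i=3
  ####.|.  b30=0 t=0,i=5
  ###.#|#  b29=1 t=0,i=6
  ###..|.  b28=0 t=4,i=1
  ##.##|#  b27=1 t=0,i=0
  ##.#.|.  b26=0 t=2,i=12
  ##..#|.  b25=0 t=4,i=10
  ##...|.  b24=0 t=1,i=1
  #.###|.  b23=0 t=0,i=1
  #.##.|.  b22=0 t=0,i=8
  #.#.#|.  b21=0 t=3,i=11
  #.#..|#  b20=1 t=2,i=0
  #..##|.  b19=0 t=4,i=11
  #..#.|.  b18=0 t=3,i=2
  #...#|.  b17=0 t=2,i=2
  #....|.  b16=0 t=1,i=2
  .####|.  b15=0 t=0,i=2
  .###.|#  b14=1 t=2,i=7
  .##.#|#  b13=1 t=0,i=9
  .##..|#  b12=1 t=1,i=0
  .#.##|.  b11=0 t=2,i=5
  .#.#.|#  b10=1 t=3,i=12
  .#..#|#  b9=1 t=3,i=1
  .#...|.  b8=0 t=2,i=1
  ..###|#  b7=1 t=3,i=7
  ..##.|#  b6=1 t=1,i=6
  ..#.#|.  b5=0 t=2,i=4
  ..#..|.  b4=0 t=3,i=3
  ...##|.  b3=0 t=1,i=5
  ...#.|#  b2=1 t=2,i=3
  ....#|#  b1=1 t=1,i=4
  .....|.  b0=0 t=1,i=3
  bits 00101000000100000111011011000110 = 672167622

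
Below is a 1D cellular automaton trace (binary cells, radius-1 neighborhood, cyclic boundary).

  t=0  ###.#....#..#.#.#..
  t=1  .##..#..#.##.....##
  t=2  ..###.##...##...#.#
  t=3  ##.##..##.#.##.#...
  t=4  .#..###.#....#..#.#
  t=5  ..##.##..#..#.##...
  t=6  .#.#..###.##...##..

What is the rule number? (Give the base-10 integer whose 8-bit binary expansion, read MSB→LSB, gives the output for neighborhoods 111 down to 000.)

  ###|#  b7=1 t=0,i=1
  ##.|#  b6=1 t=0,i=2
  #.#|.  b5=0 t=0,i=3
  #..|#  b4=1 t=0,i=5
  .##|.  b3=0 t=0,i=0
  .#.|.  b2=0 t=0,i=4
  ..#|#  b1=1 t=0,i=8
  ...|.  b0=0 t=0,i=6
  bits 11010010 = 210

210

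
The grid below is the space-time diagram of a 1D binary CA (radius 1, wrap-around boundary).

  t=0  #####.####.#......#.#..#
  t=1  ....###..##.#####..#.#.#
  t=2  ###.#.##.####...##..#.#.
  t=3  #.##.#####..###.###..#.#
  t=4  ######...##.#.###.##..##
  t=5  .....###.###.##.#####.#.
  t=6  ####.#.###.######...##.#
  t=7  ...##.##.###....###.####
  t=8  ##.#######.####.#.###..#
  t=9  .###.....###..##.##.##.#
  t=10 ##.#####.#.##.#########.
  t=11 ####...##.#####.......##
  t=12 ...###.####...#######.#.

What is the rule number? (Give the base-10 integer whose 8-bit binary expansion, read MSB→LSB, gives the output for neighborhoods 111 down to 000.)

121

  [7] ### => .  t=0,i=0
  [6] ##. => #  t=0,i=4
  [5] #.# => #  t=0,i=5
  [4] #.. => #  t=0,i=12
  [3] .## => #  t=0,i=6
  [2] .#. => .  t=0,i=11
  [1] ..# => .  t=0,i=17
  [0] ... => #  t=0,i=13
  bits 01111001 = 121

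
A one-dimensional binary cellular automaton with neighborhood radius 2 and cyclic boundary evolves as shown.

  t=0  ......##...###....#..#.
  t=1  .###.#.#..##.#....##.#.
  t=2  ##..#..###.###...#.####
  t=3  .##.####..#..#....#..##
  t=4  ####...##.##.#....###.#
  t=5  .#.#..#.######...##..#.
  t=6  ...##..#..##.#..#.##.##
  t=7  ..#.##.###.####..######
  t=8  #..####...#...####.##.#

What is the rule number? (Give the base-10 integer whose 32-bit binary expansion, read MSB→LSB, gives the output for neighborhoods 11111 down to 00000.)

  [31] ##### => #  t=2,i=21
  [30] ####. => .  t=2,i=0
  [29] ###.# => .  t=1,i=3
  [28] ###.. => #  t=0,i=13
  [27] ##.## => #  t=2,i=10
  [26] ##.#. => #  t=1,i=4
  [25] ##..# => #  t=2,i=2
  [24] ##... => .  t=0,i=8
  [23] #.### => .  t=2,i=11
  [22] #.##. => #  t=3,i=1
  [21] #.#.# => .  t=1,i=5
  [20] #.#.. => #  t=1,i=7
  [19] #..## => #  t=1,i=0
  [18] #..#. => .  t=0,i=20
  [17] #...# => .  t=0,i=9
  [16] #.... => .  t=0,i=0
  [15] .#### => .  t=2,i=20
  [14] .###. => .  t=0,i=12
  [13] .##.# => #  t=1,i=11
  [12] .##.. => #  t=0,i=7
  [11] .#.## => #  t=2,i=18
  [10] .#.#. => .  t=1,i=6
  [9] .#..# => #  t=0,i=19
  [8] .#... => .  t=0,i=22
  [7] ..### => #  t=0,i=11
  [6] ..##. => .  t=0,i=6
  [5] ..#.# => .  t=2,i=17
  [4] ..#.. => #  t=0,i=18
  [3] ...## => #  t=0,i=5
  [2] ...#. => .  t=0,i=17
  [1] ....# => .  t=0,i=4
  [0] ..... => #  t=0,i=1
  bits 10011110010110000011101010011001 = 2656582297

2656582297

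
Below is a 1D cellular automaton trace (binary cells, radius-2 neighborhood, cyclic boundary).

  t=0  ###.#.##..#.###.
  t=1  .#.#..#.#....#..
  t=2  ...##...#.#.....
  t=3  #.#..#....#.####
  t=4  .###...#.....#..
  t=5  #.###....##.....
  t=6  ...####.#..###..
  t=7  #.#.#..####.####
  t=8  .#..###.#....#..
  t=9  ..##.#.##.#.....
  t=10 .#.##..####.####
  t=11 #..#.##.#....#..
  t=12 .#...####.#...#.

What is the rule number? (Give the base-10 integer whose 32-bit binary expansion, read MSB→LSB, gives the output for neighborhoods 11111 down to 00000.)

  nb #####: next=.  (t=3,i=14, bit31=0)
  nb ####.: next=.  (t=3,i=15, bit30=0)
  nb ###.#: next=.  (t=0,i=2, bit29=0)
  nb ###..: next=#  (t=4,i=3, bit28=1)
  nb ##.##: next=.  (t=0,i=15, bit27=0)
  nb ##.#.: next=#  (t=0,i=3, bit26=1)
  nb ##..#: next=#  (t=0,i=8, bit25=1)
  nb ##...: next=#  (t=2,i=5, bit24=1)
  nb #.###: next=.  (t=0,i=0, bit23=0)
  nb #.##.: next=#  (t=0,i=6, bit22=1)
  nb #.#.#: next=.  (t=0,i=4, bit21=0)
  nb #.#..: next=#  (t=1,i=3, bit20=1)
  nb #..##: next=#  (t=6,i=10, bit19=1)
  nb #..#.: next=.  (t=0,i=9, bit18=0)
  nb #...#: next=.  (t=1,i=15, bit17=0)
  nb #....: next=#  (t=1,i=10, bit16=1)
  nb .####: next=#  (t=3,i=13, bit15=1)
  nb .###.: next=#  (t=0,i=1, bit14=1)
  nb .##.#: next=#  (t=9,i=3, bit13=1)
  nb .##..: next=.  (t=0,i=7, bit12=0)
  nb .#.##: next=.  (t=0,i=5, bit11=0)
  nb .#.#.: next=.  (t=1,i=2, bit10=0)
  nb .#..#: next=#  (t=1,i=4, bit9=1)
  nb .#...: next=.  (t=1,i=9, bit8=0)
  nb ..###: next=.  (t=4,i=1, bit7=0)
  nb ..##.: next=.  (t=2,i=3, bit6=0)
  nb ..#.#: next=.  (t=0,i=10, bit5=0)
  nb ..#..: next=.  (t=1,i=13, bit4=0)
  nb ...##: next=#  (t=2,i=2, bit3=1)
  nb ...#.: next=.  (t=1,i=0, bit2=0)
  nb ....#: next=.  (t=1,i=11, bit1=0)
  nb .....: next=#  (t=2,i=0, bit0=1)
  bits 00010111010110011110001000001001 = 391766537

391766537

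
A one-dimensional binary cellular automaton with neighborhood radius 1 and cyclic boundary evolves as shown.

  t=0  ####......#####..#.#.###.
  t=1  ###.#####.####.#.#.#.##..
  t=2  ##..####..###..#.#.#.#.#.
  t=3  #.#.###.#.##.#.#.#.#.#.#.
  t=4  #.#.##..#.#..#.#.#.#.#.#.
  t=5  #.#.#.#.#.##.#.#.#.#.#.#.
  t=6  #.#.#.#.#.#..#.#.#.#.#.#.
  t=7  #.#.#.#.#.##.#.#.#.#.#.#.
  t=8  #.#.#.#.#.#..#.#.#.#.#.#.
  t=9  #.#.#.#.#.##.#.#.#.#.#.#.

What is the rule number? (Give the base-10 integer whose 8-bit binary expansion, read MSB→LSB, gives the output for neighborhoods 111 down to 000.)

  ###|#  b7=1 t=0,i=1
  ##.|.  b6=0 t=0,i=3
  #.#|.  b5=0 t=0,i=18
  #..|#  b4=1 t=0,i=4
  .##|#  b3=1 t=0,i=0
  .#.|#  b2=1 t=0,i=17
  ..#|.  b1=0 t=0,i=9
  ...|#  b0=1 t=0,i=5
  bits 10011101 = 157

157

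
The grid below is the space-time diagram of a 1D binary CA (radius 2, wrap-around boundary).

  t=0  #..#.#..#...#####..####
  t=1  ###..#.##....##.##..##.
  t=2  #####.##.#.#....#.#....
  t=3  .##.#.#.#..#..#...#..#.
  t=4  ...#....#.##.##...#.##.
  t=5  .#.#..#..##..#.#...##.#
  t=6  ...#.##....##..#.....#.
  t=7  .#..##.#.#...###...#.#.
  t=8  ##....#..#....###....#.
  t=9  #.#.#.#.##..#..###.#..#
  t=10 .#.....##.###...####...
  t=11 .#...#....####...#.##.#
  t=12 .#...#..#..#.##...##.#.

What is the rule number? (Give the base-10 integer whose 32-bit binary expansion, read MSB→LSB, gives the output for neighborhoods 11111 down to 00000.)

3084175378

  ##### -> #   bit 31 = 1  t=0,i=14
  ####. -> .   bit 30 = 0  t=0,i=15
  ###.# -> #   bit 29 = 1  t=2,i=4
  ###.. -> #   bit 28 = 1  t=0,i=0
  ##.## -> .   bit 27 = 0  t=1,i=15
  ##.#. -> #   bit 26 = 1  t=2,i=8
  ##..# -> #   bit 25 = 1  t=0,i=1
  ##... -> #   bit 24 = 1  t=1,i=9
  #.### -> #   bit 23 = 1  t=1,i=0
  #.##. -> #   bit 22 = 1  t=1,i=7
  #.#.# -> .   bit 21 = 0  t=2,i=9
  #.#.. -> #   bit 20 = 1  t=0,i=5
  #..## -> .   bit 19 = 0  t=0,i=18
  #..#. -> #   bit 18 = 1  t=0,i=2
  #...# -> .   bit 17 = 0  t=0,i=10
  #.... -> .   bit 16 = 0  t=1,i=10
  .#### -> #   bit 15 = 1  t=0,i=13
  .###. -> #   bit 14 = 1  t=1,i=1
  .##.# -> .   bit 13 = 0  t=1,i=14
  .##.. -> .   bit 12 = 0  t=1,i=8
  .#.## -> #   bit 11 = 1  t=1,i=6
  .#.#. -> .   bit 10 = 0  t=0,i=4
  .#..# -> .   bit 9 = 0  t=0,i=6
  .#... -> .   bit 8 = 0  t=0,i=9
  ..### -> .   bit 7 = 0  t=0,i=12
  ..##. -> .   bit 6 = 0  t=1,i=13
  ..#.# -> .   bit 5 = 0  t=0,i=3
  ..#.. -> #   bit 4 = 1  t=0,i=8
  ...## -> .   bit 3 = 0  t=0,i=11
  ...#. -> .   bit 2 = 0  t=2,i=15
  ....# -> #   bit 1 = 1  t=1,i=11
  ..... -> .   bit 0 = 0  t=6,i=18
  bits 10110111110101001100100000010010 = 3084175378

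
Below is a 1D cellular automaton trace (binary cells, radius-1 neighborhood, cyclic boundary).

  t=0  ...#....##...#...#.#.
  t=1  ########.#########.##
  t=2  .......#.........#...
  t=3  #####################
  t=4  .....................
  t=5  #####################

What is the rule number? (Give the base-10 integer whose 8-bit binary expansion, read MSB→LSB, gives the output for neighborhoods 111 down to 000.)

87

  [7] ### => .  t=1,i=0
  [6] ##. => #  t=0,i=9
  [5] #.# => .  t=0,i=18
  [4] #.. => #  t=0,i=4
  [3] .## => .  t=0,i=8
  [2] .#. => #  t=0,i=3
  [1] ..# => #  t=0,i=2
  [0] ... => #  t=0,i=0
  bits 01010111 = 87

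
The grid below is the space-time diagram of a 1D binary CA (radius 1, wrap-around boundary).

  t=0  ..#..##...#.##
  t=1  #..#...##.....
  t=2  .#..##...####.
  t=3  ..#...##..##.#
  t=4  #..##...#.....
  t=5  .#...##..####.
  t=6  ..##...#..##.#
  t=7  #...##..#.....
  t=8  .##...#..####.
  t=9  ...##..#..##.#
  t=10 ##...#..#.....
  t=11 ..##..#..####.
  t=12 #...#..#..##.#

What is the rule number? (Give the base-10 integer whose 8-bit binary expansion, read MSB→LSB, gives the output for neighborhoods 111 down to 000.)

  ### -> #   bit 7 = 1  t=2,i=10
  ##. -> .   bit 6 = 0  t=0,i=6
  #.# -> .   bit 5 = 0  t=0,i=11
  #.. -> #   bit 4 = 1  t=0,i=0
  .## -> .   bit 3 = 0  t=0,i=5
  .#. -> .   bit 2 = 0  t=0,i=2
  ..# -> .   bit 1 = 0  t=0,i=1
  ... -> #   bit 0 = 1  t=0,i=8
  bits 10010001 = 145

145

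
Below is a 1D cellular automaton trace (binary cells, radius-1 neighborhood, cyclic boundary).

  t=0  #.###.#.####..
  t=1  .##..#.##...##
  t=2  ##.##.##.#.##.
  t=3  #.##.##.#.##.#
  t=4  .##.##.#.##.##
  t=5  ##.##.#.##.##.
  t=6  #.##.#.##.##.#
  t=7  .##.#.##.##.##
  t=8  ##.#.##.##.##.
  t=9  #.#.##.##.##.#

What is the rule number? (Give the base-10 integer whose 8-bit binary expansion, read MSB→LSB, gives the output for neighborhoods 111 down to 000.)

58

  ### -> .   bit 7 = 0  t=0,i=3
  ##. -> .   bit 6 = 0  t=0,i=4
  #.# -> #   bit 5 = 1  t=0,i=1
  #.. -> #   bit 4 = 1  t=0,i=12
  .## -> #   bit 3 = 1  t=0,i=2
  .#. -> .   bit 2 = 0  t=0,i=0
  ..# -> #   bit 1 = 1  t=0,i=13
  ... -> .   bit 0 = 0  t=1,i=10
  bits 00111010 = 58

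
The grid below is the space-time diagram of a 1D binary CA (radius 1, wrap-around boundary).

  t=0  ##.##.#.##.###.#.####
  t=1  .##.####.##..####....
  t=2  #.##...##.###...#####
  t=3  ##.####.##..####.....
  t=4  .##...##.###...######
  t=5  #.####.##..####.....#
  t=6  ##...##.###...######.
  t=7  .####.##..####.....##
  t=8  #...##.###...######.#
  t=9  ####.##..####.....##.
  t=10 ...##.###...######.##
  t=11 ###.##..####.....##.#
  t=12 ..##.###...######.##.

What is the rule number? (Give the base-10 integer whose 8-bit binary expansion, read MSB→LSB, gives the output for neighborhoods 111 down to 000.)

119

  ### -> .   bit 7 = 0  t=0,i=0
  ##. -> #   bit 6 = 1  t=0,i=1
  #.# -> #   bit 5 = 1  t=0,i=2
  #.. -> #   bit 4 = 1  t=1,i=11
  .## -> .   bit 3 = 0  t=0,i=3
  .#. -> #   bit 2 = 1  t=0,i=6
  ..# -> #   bit 1 = 1  t=1,i=0
  ... -> #   bit 0 = 1  t=1,i=18
  bits 01110111 = 119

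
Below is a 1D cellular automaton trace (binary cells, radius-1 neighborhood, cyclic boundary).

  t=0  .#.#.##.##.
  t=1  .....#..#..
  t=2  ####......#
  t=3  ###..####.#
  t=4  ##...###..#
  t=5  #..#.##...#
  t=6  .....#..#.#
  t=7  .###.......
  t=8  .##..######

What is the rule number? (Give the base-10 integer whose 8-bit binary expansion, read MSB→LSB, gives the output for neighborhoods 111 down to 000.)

  ###|#  b7=1 t=2,i=0
  ##.|.  b6=0 t=0,i=6
  #.#|.  b5=0 t=0,i=2
  #..|.  b4=0 t=0,i=10
  .##|#  b3=1 t=0,i=5
  .#.|.  b2=0 t=0,i=1
  ..#|.  b1=0 t=0,i=0
  ...|#  b0=1 t=1,i=0
  bits 10001001 = 137

137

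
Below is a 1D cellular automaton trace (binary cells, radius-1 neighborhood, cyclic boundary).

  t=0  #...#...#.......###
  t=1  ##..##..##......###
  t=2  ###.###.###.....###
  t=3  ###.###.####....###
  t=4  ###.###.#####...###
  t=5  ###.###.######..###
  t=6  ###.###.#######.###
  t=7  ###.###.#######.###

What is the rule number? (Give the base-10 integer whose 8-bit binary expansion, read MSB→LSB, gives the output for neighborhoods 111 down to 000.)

  [7] ### => #  t=0,i=17
  [6] ##. => #  t=0,i=0
  [5] #.# => .  t=2,i=3
  [4] #.. => #  t=0,i=1
  [3] .## => #  t=0,i=16
  [2] .#. => #  t=0,i=4
  [1] ..# => .  t=0,i=3
  [0] ... => .  t=0,i=2
  bits 11011100 = 220

220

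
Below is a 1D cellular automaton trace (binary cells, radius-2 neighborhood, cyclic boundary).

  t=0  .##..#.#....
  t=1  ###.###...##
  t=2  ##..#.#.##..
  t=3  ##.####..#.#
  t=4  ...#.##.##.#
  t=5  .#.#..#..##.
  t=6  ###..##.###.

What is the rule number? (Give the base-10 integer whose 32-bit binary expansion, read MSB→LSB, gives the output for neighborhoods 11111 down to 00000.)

  ##### -> #   bit 31 = 1  t=1,i=0
  ####. -> #   bit 30 = 1  t=1,i=1
  ###.# -> .   bit 29 = 0  t=1,i=2
  ###.. -> #   bit 28 = 1  t=1,i=6
  ##.## -> .   bit 27 = 0  t=1,i=3
  ##.#. -> #   bit 26 = 1  t=4,i=10
  ##..# -> .   bit 25 = 0  t=0,i=3
  ##... -> .   bit 24 = 0  t=1,i=7
  #.### -> #   bit 23 = 1  t=1,i=4
  #.##. -> .   bit 22 = 0  t=2,i=8
  #.#.# -> #   bit 21 = 1  t=2,i=6
  #.#.. -> .   bit 20 = 0  t=0,i=7
  #..## -> #   bit 19 = 1  t=2,i=11
  #..#. -> #   bit 18 = 1  t=0,i=4
  #...# -> #   bit 17 = 1  t=1,i=8
  #.... -> .   bit 16 = 0  t=0,i=9
  .#### -> .   bit 15 = 0  t=1,i=11
  .###. -> .   bit 14 = 0  t=1,i=5
  .##.# -> #   bit 13 = 1  t=4,i=6
  .##.. -> #   bit 12 = 1  t=0,i=2
  .#.## -> .   bit 11 = 0  t=2,i=7
  .#.#. -> #   bit 10 = 1  t=0,i=6
  .#..# -> .   bit 9 = 0  t=5,i=4
  .#... -> .   bit 8 = 0  t=0,i=8
  ..### -> .   bit 7 = 0  t=1,i=10
  ..##. -> #   bit 6 = 1  t=0,i=1
  ..#.# -> #   bit 5 = 1  t=0,i=5
  ..#.. -> #   bit 4 = 1  t=5,i=6
  ...## -> #   bit 3 = 1  t=0,i=0
  ...#. -> .   bit 2 = 0  t=4,i=2
  ....# -> #   bit 1 = 1  t=0,i=11
  ..... -> #   bit 0 = 1  t=0,i=10
  bits 11010100101011100011010001111011 = 3568186491

3568186491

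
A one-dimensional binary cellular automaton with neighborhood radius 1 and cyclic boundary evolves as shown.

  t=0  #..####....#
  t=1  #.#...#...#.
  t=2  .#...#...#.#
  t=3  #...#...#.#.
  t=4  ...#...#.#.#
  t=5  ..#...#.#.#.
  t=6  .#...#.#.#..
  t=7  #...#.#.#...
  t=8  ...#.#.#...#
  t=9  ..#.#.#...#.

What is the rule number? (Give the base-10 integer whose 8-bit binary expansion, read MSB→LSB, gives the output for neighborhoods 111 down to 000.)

  ###|.  b7=0 t=0,i=4
  ##.|#  b6=1 t=0,i=0
  #.#|#  b5=1 t=1,i=1
  #..|.  b4=0 t=0,i=1
  .##|.  b3=0 t=0,i=3
  .#.|.  b2=0 t=1,i=0
  ..#|#  b1=1 t=0,i=2
  ...|.  b0=0 t=0,i=8
  bits 01100010 = 98

98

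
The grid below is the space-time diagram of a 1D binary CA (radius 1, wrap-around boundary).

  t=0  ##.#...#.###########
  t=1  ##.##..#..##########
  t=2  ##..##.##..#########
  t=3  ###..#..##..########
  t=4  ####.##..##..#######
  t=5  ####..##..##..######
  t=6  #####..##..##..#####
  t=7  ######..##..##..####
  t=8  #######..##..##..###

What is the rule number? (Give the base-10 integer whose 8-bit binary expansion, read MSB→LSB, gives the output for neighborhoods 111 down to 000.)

  ###|#  b7=1 t=0,i=0
  ##.|#  b6=1 t=0,i=1
  #.#|.  b5=0 t=0,i=2
  #..|#  b4=1 t=0,i=4
  .##|.  b3=0 t=0,i=9
  .#.|#  b2=1 t=0,i=3
  ..#|.  b1=0 t=0,i=6
  ...|.  b0=0 t=0,i=5
  bits 11010100 = 212

212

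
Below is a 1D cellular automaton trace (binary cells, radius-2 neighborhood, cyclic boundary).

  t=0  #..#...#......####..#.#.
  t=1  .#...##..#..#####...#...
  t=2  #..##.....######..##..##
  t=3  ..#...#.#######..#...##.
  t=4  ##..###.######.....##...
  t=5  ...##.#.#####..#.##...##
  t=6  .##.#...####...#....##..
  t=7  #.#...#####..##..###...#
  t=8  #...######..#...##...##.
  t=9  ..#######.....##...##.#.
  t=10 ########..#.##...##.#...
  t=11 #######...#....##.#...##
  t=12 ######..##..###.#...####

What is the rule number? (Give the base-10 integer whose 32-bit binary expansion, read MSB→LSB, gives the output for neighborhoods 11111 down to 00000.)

3767247534

  [31] ##### => #  t=1,i=14
  [30] ####. => #  t=0,i=16
  [29] ###.# => #  t=4,i=6
  [28] ###.. => .  t=0,i=17
  [27] ##.## => .  t=4,i=7
  [26] ##.#. => .  t=5,i=5
  [25] ##..# => .  t=0,i=18
  [24] ##... => .  t=1,i=17
  [23] #.### => #  t=3,i=8
  [22] #.##. => .  t=5,i=17
  [21] #.#.# => .  t=0,i=22
  [20] #.#.. => .  t=0,i=0
  [19] #..## => #  t=1,i=11
  [18] #..#. => .  t=0,i=2
  [17] #...# => #  t=0,i=5
  [16] #.... => #  t=0,i=9
  [15] .#### => #  t=0,i=15
  [14] .###. => .  t=2,i=23
  [13] .##.# => #  t=5,i=4
  [12] .##.. => .  t=1,i=6
  [11] .#.## => .  t=3,i=7
  [10] .#.#. => .  t=0,i=21
  [9] .#..# => #  t=0,i=1
  [8] .#... => .  t=0,i=4
  [7] ..### => #  t=0,i=14
  [6] ..##. => .  t=1,i=5
  [5] ..#.# => #  t=0,i=20
  [4] ..#.. => .  t=0,i=3
  [3] ...## => #  t=0,i=13
  [2] ...#. => #  t=0,i=6
  [1] ....# => #  t=0,i=12
  [0] ..... => .  t=0,i=10
  bits 11100000100010111010001010101110 = 3767247534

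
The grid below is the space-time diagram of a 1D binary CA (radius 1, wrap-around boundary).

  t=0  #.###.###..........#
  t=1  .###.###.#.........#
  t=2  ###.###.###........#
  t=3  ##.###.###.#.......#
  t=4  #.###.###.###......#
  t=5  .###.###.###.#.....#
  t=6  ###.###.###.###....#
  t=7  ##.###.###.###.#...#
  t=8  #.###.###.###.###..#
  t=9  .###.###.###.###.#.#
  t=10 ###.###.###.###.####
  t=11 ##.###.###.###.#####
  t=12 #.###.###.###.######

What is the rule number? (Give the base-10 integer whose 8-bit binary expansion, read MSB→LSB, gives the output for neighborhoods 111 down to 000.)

188

  ###|#  b7=1 t=0,i=3
  ##.|.  b6=0 t=0,i=0
  #.#|#  b5=1 t=0,i=1
  #..|#  b4=1 t=0,i=9
  .##|#  b3=1 t=0,i=2
  .#.|#  b2=1 t=1,i=9
  ..#|.  b1=0 t=0,i=18
  ...|.  b0=0 t=0,i=10
  bits 10111100 = 188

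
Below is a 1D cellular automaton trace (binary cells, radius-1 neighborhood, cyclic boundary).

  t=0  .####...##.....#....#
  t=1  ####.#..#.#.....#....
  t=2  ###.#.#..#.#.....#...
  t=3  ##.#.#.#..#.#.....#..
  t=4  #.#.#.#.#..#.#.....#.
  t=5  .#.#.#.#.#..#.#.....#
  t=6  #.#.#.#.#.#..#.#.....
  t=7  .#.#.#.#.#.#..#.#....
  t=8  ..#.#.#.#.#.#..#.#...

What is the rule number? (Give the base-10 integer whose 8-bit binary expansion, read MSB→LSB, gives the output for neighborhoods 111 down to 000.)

184

  [7] ### => #  t=0,i=2
  [6] ##. => .  t=0,i=4
  [5] #.# => #  t=0,i=0
  [4] #.. => #  t=0,i=5
  [3] .## => #  t=0,i=1
  [2] .#. => .  t=0,i=15
  [1] ..# => .  t=0,i=7
  [0] ... => .  t=0,i=6
  bits 10111000 = 184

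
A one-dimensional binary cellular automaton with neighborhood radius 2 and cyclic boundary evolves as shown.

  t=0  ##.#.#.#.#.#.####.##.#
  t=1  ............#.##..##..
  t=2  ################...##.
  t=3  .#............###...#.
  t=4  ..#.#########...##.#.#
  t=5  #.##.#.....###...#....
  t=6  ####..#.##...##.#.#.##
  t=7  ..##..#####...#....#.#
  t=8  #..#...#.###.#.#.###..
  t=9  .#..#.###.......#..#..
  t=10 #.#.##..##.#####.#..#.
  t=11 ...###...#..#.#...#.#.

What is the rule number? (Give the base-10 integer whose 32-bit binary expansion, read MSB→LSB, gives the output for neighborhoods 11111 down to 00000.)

1363196711

  ##### -> .   bit 31 = 0  t=2,i=2
  ####. -> #   bit 30 = 1  t=0,i=15
  ###.# -> .   bit 29 = 0  t=0,i=1
  ###.. -> #   bit 28 = 1  t=2,i=15
  ##.## -> .   bit 27 = 0  t=0,i=17
  ##.#. -> .   bit 26 = 0  t=0,i=2
  ##..# -> .   bit 25 = 0  t=1,i=16
  ##... -> #   bit 24 = 1  t=1,i=20
  #.### -> .   bit 23 = 0  t=0,i=13
  #.##. -> #   bit 22 = 1  t=0,i=18
  #.#.# -> .   bit 21 = 0  t=0,i=3
  #.#.. -> .   bit 20 = 0  t=4,i=21
  #..## -> .   bit 19 = 0  t=1,i=17
  #..#. -> .   bit 18 = 0  t=3,i=0
  #...# -> .   bit 17 = 0  t=2,i=17
  #.... -> .   bit 16 = 0  t=1,i=21
  .#### -> #   bit 15 = 1  t=0,i=14
  .###. -> .   bit 14 = 0  t=0,i=0
  .##.# -> #   bit 13 = 1  t=0,i=19
  .##.. -> #   bit 12 = 1  t=1,i=15
  .#.## -> #   bit 11 = 1  t=0,i=12
  .#.#. -> .   bit 10 = 0  t=0,i=4
  .#..# -> #   bit 9 = 1  t=3,i=21
  .#... -> #   bit 8 = 1  t=3,i=2
  ..### -> .   bit 7 = 0  t=3,i=14
  ..##. -> .   bit 6 = 0  t=1,i=18
  ..#.# -> #   bit 5 = 1  t=1,i=12
  ..#.. -> .   bit 4 = 0  t=3,i=1
  ...## -> .   bit 3 = 0  t=2,i=18
  ...#. -> #   bit 2 = 1  t=1,i=11
  ....# -> #   bit 1 = 1  t=1,i=10
  ..... -> #   bit 0 = 1  t=1,i=0
  bits 01010001010000001011101100100111 = 1363196711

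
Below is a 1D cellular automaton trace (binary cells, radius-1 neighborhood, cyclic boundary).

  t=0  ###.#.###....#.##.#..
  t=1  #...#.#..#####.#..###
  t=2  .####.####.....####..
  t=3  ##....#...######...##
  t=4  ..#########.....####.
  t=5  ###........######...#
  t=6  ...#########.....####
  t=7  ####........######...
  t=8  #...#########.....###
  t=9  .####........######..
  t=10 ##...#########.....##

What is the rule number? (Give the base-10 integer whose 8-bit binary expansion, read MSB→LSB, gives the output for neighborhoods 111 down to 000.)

  ### -> .   bit 7 = 0  t=0,i=1
  ##. -> .   bit 6 = 0  t=0,i=2
  #.# -> .   bit 5 = 0  t=0,i=3
  #.. -> #   bit 4 = 1  t=0,i=9
  .## -> #   bit 3 = 1  t=0,i=0
  .#. -> #   bit 2 = 1  t=0,i=4
  ..# -> #   bit 1 = 1  t=0,i=12
  ... -> #   bit 0 = 1  t=0,i=10
  bits 00011111 = 31

31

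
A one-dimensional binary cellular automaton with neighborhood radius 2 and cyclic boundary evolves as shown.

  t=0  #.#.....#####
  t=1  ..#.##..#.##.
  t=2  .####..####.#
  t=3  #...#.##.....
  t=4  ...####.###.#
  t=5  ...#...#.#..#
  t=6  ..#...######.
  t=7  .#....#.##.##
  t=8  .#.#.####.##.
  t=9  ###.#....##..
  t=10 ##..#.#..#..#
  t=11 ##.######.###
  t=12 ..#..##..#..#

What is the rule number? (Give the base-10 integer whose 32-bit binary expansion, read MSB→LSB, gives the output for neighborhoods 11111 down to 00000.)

2573029093

  [31] ##### => #  t=0,i=10
  [30] ####. => .  t=0,i=12
  [29] ###.# => .  t=0,i=0
  [28] ###.. => #  t=2,i=4
  [27] ##.## => #  t=4,i=7
  [26] ##.#. => .  t=0,i=1
  [25] ##..# => .  t=1,i=6
  [24] ##... => #  t=1,i=12
  [23] #.### => .  t=2,i=1
  [22] #.##. => #  t=1,i=4
  [21] #.#.# => .  t=2,i=12
  [20] #.#.. => #  t=0,i=2
  [19] #..## => #  t=2,i=6
  [18] #..#. => #  t=1,i=7
  [17] #...# => .  t=1,i=0
  [16] #.... => #  t=0,i=4
  [15] .#### => .  t=0,i=9
  [14] .###. => #  t=4,i=9
  [13] .##.# => .  t=7,i=9
  [12] .##.. => .  t=1,i=5
  [11] .#.## => #  t=1,i=3
  [10] .#.#. => #  t=5,i=8
  [9] .#..# => #  t=5,i=10
  [8] .#... => .  t=0,i=3
  [7] ..### => #  t=0,i=8
  [6] ..##. => #  t=9,i=9
  [5] ..#.# => #  t=1,i=2
  [4] ..#.. => .  t=3,i=0
  [3] ...## => .  t=0,i=7
  [2] ...#. => #  t=1,i=1
  [1] ....# => .  t=0,i=6
  [0] ..... => #  t=0,i=5
  bits 10011001010111010100111011100101 = 2573029093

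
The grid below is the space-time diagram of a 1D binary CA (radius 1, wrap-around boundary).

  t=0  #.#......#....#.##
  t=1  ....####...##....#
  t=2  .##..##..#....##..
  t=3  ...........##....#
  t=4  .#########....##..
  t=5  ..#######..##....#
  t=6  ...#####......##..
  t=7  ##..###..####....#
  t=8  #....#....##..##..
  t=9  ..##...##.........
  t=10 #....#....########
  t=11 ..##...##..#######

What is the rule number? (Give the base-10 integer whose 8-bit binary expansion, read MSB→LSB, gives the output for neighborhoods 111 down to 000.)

129

  [7] ### => #  t=0,i=17
  [6] ##. => .  t=0,i=0
  [5] #.# => .  t=0,i=1
  [4] #.. => .  t=0,i=3
  [3] .## => .  t=0,i=16
  [2] .#. => .  t=0,i=2
  [1] ..# => .  t=0,i=8
  [0] ... => #  t=0,i=4
  bits 10000001 = 129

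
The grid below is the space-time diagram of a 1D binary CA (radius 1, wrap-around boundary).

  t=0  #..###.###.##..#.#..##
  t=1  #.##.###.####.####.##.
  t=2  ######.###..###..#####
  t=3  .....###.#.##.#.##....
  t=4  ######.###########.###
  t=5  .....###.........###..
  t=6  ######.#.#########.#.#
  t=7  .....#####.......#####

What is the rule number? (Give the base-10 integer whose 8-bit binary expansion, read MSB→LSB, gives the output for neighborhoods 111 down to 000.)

  [7] ### => .  t=0,i=4
  [6] ##. => #  t=0,i=0
  [5] #.# => #  t=0,i=6
  [4] #.. => .  t=0,i=1
  [3] .## => #  t=0,i=3
  [2] .#. => #  t=0,i=15
  [1] ..# => #  t=0,i=2
  [0] ... => #  t=3,i=0
  bits 01101111 = 111

111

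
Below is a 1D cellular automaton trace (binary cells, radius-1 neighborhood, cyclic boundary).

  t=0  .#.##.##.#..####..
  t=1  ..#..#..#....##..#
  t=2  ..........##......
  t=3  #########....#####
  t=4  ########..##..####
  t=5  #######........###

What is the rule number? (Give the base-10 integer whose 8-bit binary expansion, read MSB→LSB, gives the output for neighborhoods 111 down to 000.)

  ### -> #   bit 7 = 1  t=0,i=13
  ##. -> .   bit 6 = 0  t=0,i=4
  #.# -> #   bit 5 = 1  t=0,i=2
  #.. -> .   bit 4 = 0  t=0,i=10
  .## -> .   bit 3 = 0  t=0,i=3
  .#. -> .   bit 2 = 0  t=0,i=1
  ..# -> .   bit 1 = 0  t=0,i=0
  ... -> #   bit 0 = 1  t=0,i=17
  bits 10100001 = 161

161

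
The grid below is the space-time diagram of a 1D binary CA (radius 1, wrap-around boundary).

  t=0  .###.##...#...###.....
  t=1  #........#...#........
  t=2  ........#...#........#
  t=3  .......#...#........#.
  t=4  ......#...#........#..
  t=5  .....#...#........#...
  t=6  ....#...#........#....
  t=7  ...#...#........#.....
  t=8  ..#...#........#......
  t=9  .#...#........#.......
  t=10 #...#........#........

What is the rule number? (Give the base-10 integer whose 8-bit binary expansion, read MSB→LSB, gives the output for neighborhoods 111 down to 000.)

  ###|.  b7=0 t=0,i=2
  ##.|.  b6=0 t=0,i=3
  #.#|.  b5=0 t=0,i=4
  #..|.  b4=0 t=0,i=7
  .##|.  b3=0 t=0,i=1
  .#.|.  b2=0 t=0,i=10
  ..#|#  b1=1 t=0,i=0
  ...|.  b0=0 t=0,i=8
  bits 00000010 = 2

2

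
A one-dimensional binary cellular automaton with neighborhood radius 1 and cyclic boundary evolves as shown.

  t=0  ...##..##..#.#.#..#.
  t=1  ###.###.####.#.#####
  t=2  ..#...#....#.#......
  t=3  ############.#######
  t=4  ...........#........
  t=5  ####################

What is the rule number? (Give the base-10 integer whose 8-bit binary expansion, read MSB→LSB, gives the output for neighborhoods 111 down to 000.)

  [7] ### => .  t=1,i=0
  [6] ##. => #  t=0,i=4
  [5] #.# => .  t=0,i=12
  [4] #.. => #  t=0,i=5
  [3] .## => .  t=0,i=3
  [2] .#. => #  t=0,i=11
  [1] ..# => #  t=0,i=2
  [0] ... => #  t=0,i=0
  bits 01010111 = 87

87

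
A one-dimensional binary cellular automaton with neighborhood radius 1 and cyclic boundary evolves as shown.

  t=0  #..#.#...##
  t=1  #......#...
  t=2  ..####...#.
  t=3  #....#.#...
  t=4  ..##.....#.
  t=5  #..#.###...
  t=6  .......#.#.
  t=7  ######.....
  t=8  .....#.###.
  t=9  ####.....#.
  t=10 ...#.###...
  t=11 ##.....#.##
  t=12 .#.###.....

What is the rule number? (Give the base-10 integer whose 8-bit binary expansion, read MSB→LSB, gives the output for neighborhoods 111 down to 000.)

  [7] ### => .  t=0,i=10
  [6] ##. => #  t=0,i=0
  [5] #.# => .  t=0,i=4
  [4] #.. => .  t=0,i=1
  [3] .## => .  t=0,i=9
  [2] .#. => .  t=0,i=3
  [1] ..# => .  t=0,i=2
  [0] ... => #  t=0,i=7
  bits 01000001 = 65

65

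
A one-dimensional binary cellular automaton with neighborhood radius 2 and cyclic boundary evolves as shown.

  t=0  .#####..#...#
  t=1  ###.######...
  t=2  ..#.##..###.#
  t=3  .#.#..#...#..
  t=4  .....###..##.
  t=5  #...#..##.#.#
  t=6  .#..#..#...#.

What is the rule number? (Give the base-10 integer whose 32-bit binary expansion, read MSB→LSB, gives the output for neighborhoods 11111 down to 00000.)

1938131288

  [31] ##### => .  t=0,i=3
  [30] ####. => #  t=0,i=4
  [29] ###.# => #  t=1,i=2
  [28] ###.. => #  t=0,i=5
  [27] ##.## => .  t=1,i=3
  [26] ##.#. => .  t=2,i=11
  [25] ##..# => #  t=0,i=6
  [24] ##... => #  t=1,i=10
  [23] #.### => #  t=0,i=1
  [22] #.##. => .  t=2,i=4
  [21] #.#.# => .  t=5,i=10
  [20] #.#.. => .  t=2,i=12
  [19] #..## => .  t=2,i=7
  [18] #..#. => #  t=0,i=7
  [17] #...# => .  t=0,i=10
  [16] #.... => #  t=4,i=0
  [15] .#### => #  t=0,i=2
  [14] .###. => .  t=1,i=1
  [13] .##.# => .  t=5,i=8
  [12] .##.. => .  t=2,i=5
  [11] .#.## => #  t=0,i=0
  [10] .#.#. => .  t=3,i=2
  [9] .#..# => .  t=2,i=0
  [8] .#... => #  t=0,i=9
  [7] ..### => .  t=1,i=0
  [6] ..##. => #  t=4,i=10
  [5] ..#.# => .  t=0,i=12
  [4] ..#.. => #  t=0,i=8
  [3] ...## => #  t=1,i=12
  [2] ...#. => .  t=0,i=11
  [1] ....# => .  t=4,i=3
  [0] ..... => .  t=4,i=1
  bits 01110011100001011000100101011000 = 1938131288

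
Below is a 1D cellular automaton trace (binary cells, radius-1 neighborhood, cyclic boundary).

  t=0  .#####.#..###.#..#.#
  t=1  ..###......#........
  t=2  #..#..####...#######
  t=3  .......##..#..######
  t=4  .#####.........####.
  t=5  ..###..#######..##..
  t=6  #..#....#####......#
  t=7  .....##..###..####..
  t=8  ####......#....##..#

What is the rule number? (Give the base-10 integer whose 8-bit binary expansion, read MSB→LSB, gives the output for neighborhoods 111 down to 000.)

129

  [7] ### => #  t=0,i=2
  [6] ##. => .  t=0,i=5
  [5] #.# => .  t=0,i=0
  [4] #.. => .  t=0,i=8
  [3] .## => .  t=0,i=1
  [2] .#. => .  t=0,i=7
  [1] ..# => .  t=0,i=9
  [0] ... => #  t=1,i=0
  bits 10000001 = 129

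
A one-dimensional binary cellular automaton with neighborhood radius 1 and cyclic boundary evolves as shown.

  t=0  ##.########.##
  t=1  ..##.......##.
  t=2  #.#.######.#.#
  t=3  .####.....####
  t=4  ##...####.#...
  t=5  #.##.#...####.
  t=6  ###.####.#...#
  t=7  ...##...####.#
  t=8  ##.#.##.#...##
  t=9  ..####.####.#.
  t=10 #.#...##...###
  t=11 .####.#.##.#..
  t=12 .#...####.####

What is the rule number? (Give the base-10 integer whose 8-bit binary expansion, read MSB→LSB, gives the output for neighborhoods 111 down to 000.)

61

  ### -> .   bit 7 = 0  t=0,i=0
  ##. -> .   bit 6 = 0  t=0,i=1
  #.# -> #   bit 5 = 1  t=0,i=2
  #.. -> #   bit 4 = 1  t=1,i=4
  .## -> #   bit 3 = 1  t=0,i=3
  .#. -> #   bit 2 = 1  t=2,i=2
  ..# -> .   bit 1 = 0  t=1,i=1
  ... -> #   bit 0 = 1  t=1,i=0
  bits 00111101 = 61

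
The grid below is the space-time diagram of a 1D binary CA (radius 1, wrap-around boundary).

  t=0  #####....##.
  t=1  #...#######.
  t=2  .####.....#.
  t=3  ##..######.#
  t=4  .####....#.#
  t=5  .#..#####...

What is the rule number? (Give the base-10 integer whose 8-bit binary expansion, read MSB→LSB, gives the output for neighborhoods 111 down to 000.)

  ### -> .   bit 7 = 0  t=0,i=1
  ##. -> #   bit 6 = 1  t=0,i=4
  #.# -> .   bit 5 = 0  t=0,i=11
  #.. -> #   bit 4 = 1  t=0,i=5
  .## -> #   bit 3 = 1  t=0,i=0
  .#. -> .   bit 2 = 0  t=1,i=0
  ..# -> #   bit 1 = 1  t=0,i=8
  ... -> #   bit 0 = 1  t=0,i=6
  bits 01011011 = 91

91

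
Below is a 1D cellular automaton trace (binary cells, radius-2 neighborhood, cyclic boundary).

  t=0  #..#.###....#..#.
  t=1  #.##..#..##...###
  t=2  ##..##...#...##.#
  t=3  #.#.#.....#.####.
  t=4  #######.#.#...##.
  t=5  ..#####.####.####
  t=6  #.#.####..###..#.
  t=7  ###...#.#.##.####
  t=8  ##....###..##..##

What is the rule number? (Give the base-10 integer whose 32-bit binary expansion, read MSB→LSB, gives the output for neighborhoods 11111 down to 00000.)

  nb #####: next=#  (t=4,i=2, bit31=1)
  nb ####.: next=#  (t=1,i=16, bit30=1)
  nb ###.#: next=#  (t=1,i=0, bit29=1)
  nb ###..: next=.  (t=0,i=7, bit28=0)
  nb ##.##: next=#  (t=1,i=1, bit27=1)
  nb ##.#.: next=.  (t=3,i=16, bit26=0)
  nb ##..#: next=#  (t=1,i=4, bit25=1)
  nb ##...: next=.  (t=0,i=8, bit24=0)
  nb #.###: next=.  (t=0,i=5, bit23=0)
  nb #.##.: next=.  (t=1,i=2, bit22=0)
  nb #.#.#: next=#  (t=3,i=0, bit21=1)
  nb #.#..: next=#  (t=0,i=0, bit20=1)
  nb #..##: next=.  (t=1,i=8, bit19=0)
  nb #..#.: next=#  (t=0,i=2, bit18=1)
  nb #...#: next=.  (t=1,i=12, bit17=0)
  nb #....: next=#  (t=0,i=9, bit16=1)
  nb .####: next=.  (t=1,i=15, bit15=0)
  nb .###.: next=#  (t=0,i=6, bit14=1)
  nb .##.#: next=#  (t=2,i=14, bit13=1)
  nb .##..: next=.  (t=1,i=3, bit12=0)
  nb .#.##: next=.  (t=0,i=4, bit11=0)
  nb .#.#.: next=#  (t=0,i=16, bit10=1)
  nb .#..#: next=.  (t=0,i=1, bit9=0)
  nb .#...: next=#  (t=2,i=10, bit8=1)
  nb ..###: next=#  (t=1,i=14, bit7=1)
  nb ..##.: next=#  (t=1,i=9, bit6=1)
  nb ..#.#: next=#  (t=0,i=3, bit5=1)
  nb ..#..: next=.  (t=0,i=12, bit4=0)
  nb ...##: next=#  (t=1,i=13, bit3=1)
  nb ...#.: next=.  (t=0,i=11, bit2=0)
  nb ....#: next=#  (t=0,i=10, bit1=1)
  nb .....: next=.  (t=3,i=7, bit0=0)
  bits 11101010001101010110010111101010 = 3929368042

3929368042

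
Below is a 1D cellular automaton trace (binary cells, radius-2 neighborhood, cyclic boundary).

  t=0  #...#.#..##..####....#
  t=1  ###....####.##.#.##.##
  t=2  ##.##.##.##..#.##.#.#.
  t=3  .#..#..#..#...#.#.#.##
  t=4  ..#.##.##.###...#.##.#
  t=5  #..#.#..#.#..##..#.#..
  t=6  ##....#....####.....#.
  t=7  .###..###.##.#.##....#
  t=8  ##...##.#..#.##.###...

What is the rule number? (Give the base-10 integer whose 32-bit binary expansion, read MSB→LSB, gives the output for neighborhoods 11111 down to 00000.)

3786095576

  ##### -> #   bit 31 = 1  t=1,i=0
  ####. -> #   bit 30 = 1  t=0,i=15
  ###.# -> #   bit 29 = 1  t=1,i=10
  ###.. -> .   bit 28 = 0  t=0,i=16
  ##.## -> .   bit 27 = 0  t=1,i=11
  ##.#. -> .   bit 26 = 0  t=1,i=14
  ##..# -> .   bit 25 = 0  t=0,i=11
  ##... -> #   bit 24 = 1  t=0,i=1
  #.### -> #   bit 23 = 1  t=1,i=20
  #.##. -> .   bit 22 = 0  t=1,i=12
  #.#.# -> #   bit 21 = 1  t=1,i=15
  #.#.. -> .   bit 20 = 0  t=0,i=6
  #..## -> #   bit 19 = 1  t=0,i=8
  #..#. -> .   bit 18 = 0  t=2,i=12
  #...# -> #   bit 17 = 1  t=0,i=2
  #.... -> #   bit 16 = 1  t=0,i=18
  .#### -> .   bit 15 = 0  t=0,i=14
  .###. -> .   bit 14 = 0  t=4,i=11
  .##.# -> #   bit 13 = 1  t=1,i=13
  .##.. -> #   bit 12 = 1  t=0,i=0
  .#.## -> #   bit 11 = 1  t=1,i=16
  .#.#. -> .   bit 10 = 0  t=0,i=5
  .#..# -> #   bit 9 = 1  t=0,i=7
  .#... -> #   bit 8 = 1  t=3,i=11
  ..### -> #   bit 7 = 1  t=0,i=13
  ..##. -> #   bit 6 = 1  t=0,i=9
  ..#.# -> .   bit 5 = 0  t=0,i=4
  ..#.. -> #   bit 4 = 1  t=3,i=4
  ...## -> #   bit 3 = 1  t=0,i=20
  ...#. -> .   bit 2 = 0  t=0,i=3
  ....# -> .   bit 1 = 0  t=0,i=19
  ..... -> .   bit 0 = 0  t=6,i=17
  bits 11100001101010110011101111011000 = 3786095576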